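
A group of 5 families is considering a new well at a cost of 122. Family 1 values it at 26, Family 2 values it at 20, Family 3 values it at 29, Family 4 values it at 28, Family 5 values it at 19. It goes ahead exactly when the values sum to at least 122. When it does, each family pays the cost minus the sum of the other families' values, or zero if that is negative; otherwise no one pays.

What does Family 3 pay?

Total value 122 ≥ cost 122, so the project is built.
The other families' values sum to 93.
Cost minus that sum is 122 - 93 = 29.

29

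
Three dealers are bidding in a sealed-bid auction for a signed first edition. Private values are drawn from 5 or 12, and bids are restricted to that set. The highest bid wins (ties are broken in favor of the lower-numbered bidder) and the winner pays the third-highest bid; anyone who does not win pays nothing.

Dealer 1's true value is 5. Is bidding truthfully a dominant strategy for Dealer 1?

Yes

Check each profile of the others' bids and compare truth against every alternative bid.
Others bid (12, 12): truth gives 0, best alternative gives -7.
Others bid (5, 5): truth gives 0, best alternative gives 0.
Others bid (5, 12): truth gives 0, best alternative gives 0.
Others bid (12, 5): truth gives 0, best alternative gives 0.
In every case the truthful bid is at least as good as any alternative, so it is a dominant strategy.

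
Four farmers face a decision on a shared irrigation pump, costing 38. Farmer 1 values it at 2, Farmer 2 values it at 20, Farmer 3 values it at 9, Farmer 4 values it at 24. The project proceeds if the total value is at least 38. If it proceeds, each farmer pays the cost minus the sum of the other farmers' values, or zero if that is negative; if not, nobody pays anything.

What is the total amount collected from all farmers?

Total value 55 ≥ cost 38, so it is built.
Farmer 1: others sum to 53; max(0, 38 - 53) = 0.
Farmer 2: others sum to 35; max(0, 38 - 35) = 3.
Farmer 3: others sum to 46; max(0, 38 - 46) = 0.
Farmer 4: others sum to 31; max(0, 38 - 31) = 7.
Total collected = 0 + 3 + 0 + 7 = 10.

10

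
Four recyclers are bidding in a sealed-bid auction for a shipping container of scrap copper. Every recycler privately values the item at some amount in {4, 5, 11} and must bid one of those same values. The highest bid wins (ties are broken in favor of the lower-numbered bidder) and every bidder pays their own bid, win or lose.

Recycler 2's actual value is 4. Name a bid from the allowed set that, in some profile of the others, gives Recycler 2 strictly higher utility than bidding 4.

Suppose Recycler 1 bids 4, Recycler 3 bids 4 and Recycler 4 bids 4.
Bid 4: loses but pays 4, utility -4.
Bid 5: wins, pays 5, utility 4 - 5 = -1.
So bidding 5 beats truth here (-1 > -4).

5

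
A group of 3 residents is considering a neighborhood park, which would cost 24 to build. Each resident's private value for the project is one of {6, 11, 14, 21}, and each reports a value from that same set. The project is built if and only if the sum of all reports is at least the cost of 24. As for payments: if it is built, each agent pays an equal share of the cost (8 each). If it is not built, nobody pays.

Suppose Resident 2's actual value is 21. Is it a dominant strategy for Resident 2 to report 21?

Yes

Check each profile of the others' reports and compare truth against every alternative report.
Others report (6, 6): truth gives 13, best alternative gives 13.
Others report (6, 11): truth gives 13, best alternative gives 13.
Others report (6, 14): truth gives 13, best alternative gives 13.
Others report (6, 21): truth gives 13, best alternative gives 13.
Others report (11, 6): truth gives 13, best alternative gives 13.
Others report (11, 11): truth gives 13, best alternative gives 13.
(Remaining 10 profiles checked similarly; truth is weakly best in each.)
In every case the truthful report is at least as good as any alternative, so it is a dominant strategy.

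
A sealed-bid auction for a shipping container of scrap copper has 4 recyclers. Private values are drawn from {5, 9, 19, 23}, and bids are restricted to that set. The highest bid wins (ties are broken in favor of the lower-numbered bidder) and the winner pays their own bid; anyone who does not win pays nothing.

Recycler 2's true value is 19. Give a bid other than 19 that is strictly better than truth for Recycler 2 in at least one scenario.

9

Suppose Recycler 1 bids 5, Recycler 3 bids 5 and Recycler 4 bids 5.
Bid 19: wins, pays 19, utility 19 - 19 = 0.
Bid 9: wins, pays 9, utility 19 - 9 = 10.
So bidding 9 beats truth here (10 > 0).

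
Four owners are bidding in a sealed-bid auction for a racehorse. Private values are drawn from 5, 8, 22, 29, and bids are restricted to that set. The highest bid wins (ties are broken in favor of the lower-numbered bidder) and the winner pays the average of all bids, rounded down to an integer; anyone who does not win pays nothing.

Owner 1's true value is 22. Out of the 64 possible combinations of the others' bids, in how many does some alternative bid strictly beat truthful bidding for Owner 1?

Others bid (5, 5, 5): truth gives 13; bid 5 gives 17 > 13. Violating.
Others bid (5, 5, 8): truth gives 12; bid 8 gives 16 > 12. Violating.
Others bid (5, 5, 29): truth gives 0; bid 29 gives 5 > 0. Violating.
Others bid (5, 8, 5): truth gives 12; bid 8 gives 16 > 12. Violating.
Others bid (5, 5, 22): truth gives 9; no alternative beats it.
Others bid (5, 8, 22): truth gives 8; no alternative beats it.
(Checking all 64 profiles: 26 have a profitable deviation, 38 do not.)

26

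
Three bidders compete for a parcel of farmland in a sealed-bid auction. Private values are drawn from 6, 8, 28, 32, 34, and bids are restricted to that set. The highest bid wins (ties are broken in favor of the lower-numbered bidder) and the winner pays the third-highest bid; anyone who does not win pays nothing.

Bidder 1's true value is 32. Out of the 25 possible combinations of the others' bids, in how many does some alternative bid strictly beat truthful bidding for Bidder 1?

6

Others bid (6, 34): truth gives 0; bid 34 gives 26 > 0. Violating.
Others bid (8, 34): truth gives 0; bid 34 gives 24 > 0. Violating.
Others bid (28, 34): truth gives 0; bid 34 gives 4 > 0. Violating.
Others bid (34, 6): truth gives 0; bid 34 gives 26 > 0. Violating.
Others bid (6, 6): truth gives 26; no alternative beats it.
Others bid (6, 8): truth gives 26; no alternative beats it.
(Checking all 25 profiles: 6 have a profitable deviation, 19 do not.)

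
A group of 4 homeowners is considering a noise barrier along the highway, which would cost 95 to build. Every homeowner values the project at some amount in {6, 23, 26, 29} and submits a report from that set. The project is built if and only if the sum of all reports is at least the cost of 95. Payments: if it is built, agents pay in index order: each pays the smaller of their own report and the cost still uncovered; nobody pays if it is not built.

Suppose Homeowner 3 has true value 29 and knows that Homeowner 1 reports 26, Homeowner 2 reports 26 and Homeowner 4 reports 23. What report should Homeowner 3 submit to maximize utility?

23

Report 6: project not built, utility 0.
Report 23: project built, pays 23, utility 29 - 23 = 6.
Report 26: project built, pays 26, utility 29 - 26 = 3.
Report 29: project built, pays 29, utility 29 - 29 = 0.
The best choice is 23 with utility 6.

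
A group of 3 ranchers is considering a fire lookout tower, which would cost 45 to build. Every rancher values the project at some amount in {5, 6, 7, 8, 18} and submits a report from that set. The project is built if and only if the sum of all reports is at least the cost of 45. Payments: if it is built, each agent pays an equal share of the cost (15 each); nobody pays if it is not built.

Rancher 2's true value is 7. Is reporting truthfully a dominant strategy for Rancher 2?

Yes

Check each profile of the others' reports and compare truth against every alternative report.
Others report (5, 5): truth gives 0, best alternative gives 0.
Others report (5, 6): truth gives 0, best alternative gives 0.
Others report (5, 7): truth gives 0, best alternative gives 0.
Others report (5, 8): truth gives 0, best alternative gives 0.
Others report (5, 18): truth gives 0, best alternative gives 0.
Others report (6, 5): truth gives 0, best alternative gives 0.
(Remaining 19 profiles checked similarly; truth is weakly best in each.)
In every case the truthful report is at least as good as any alternative, so it is a dominant strategy.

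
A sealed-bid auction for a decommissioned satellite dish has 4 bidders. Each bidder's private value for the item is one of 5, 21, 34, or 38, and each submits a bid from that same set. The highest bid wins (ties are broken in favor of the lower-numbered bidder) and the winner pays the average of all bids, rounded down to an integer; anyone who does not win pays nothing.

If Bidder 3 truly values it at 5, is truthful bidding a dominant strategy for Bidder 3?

Yes

Check each profile of the others' bids and compare truth against every alternative bid.
Others bid (5, 5, 21): truth gives 0, best alternative gives -8.
Others bid (5, 5, 5): truth gives 0, best alternative gives -4.
Others bid (5, 5, 34): truth gives 0, best alternative gives 0.
Others bid (5, 5, 38): truth gives 0, best alternative gives 0.
Others bid (5, 21, 5): truth gives 0, best alternative gives 0.
Others bid (5, 21, 21): truth gives 0, best alternative gives 0.
(Remaining 58 profiles checked similarly; truth is weakly best in each.)
In every case the truthful bid is at least as good as any alternative, so it is a dominant strategy.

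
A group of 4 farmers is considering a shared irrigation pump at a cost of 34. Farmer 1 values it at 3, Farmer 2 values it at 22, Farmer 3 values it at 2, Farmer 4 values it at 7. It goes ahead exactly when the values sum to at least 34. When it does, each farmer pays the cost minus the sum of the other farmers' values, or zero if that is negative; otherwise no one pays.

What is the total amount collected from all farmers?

34

Total value 34 ≥ cost 34, so it is built.
Farmer 1: others sum to 31; max(0, 34 - 31) = 3.
Farmer 2: others sum to 12; max(0, 34 - 12) = 22.
Farmer 3: others sum to 32; max(0, 34 - 32) = 2.
Farmer 4: others sum to 27; max(0, 34 - 27) = 7.
Total collected = 3 + 22 + 2 + 7 = 34.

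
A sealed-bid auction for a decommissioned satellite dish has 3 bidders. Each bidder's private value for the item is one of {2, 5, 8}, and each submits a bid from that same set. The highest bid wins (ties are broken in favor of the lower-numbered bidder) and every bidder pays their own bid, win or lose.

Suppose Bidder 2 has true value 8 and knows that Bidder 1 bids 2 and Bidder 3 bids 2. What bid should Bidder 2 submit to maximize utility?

Bid 2: loses but pays 2, utility -2.
Bid 5: wins, pays 5, utility 8 - 5 = 3.
Bid 8: wins, pays 8, utility 8 - 8 = 0.
The best choice is 5 with utility 3.

5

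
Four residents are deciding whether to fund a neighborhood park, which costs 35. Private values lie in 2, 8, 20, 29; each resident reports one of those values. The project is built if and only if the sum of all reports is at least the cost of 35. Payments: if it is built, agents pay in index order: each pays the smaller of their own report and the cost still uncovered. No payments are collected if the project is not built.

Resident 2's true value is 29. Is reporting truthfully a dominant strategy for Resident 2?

Consider the case where Resident 1 reports 2, Resident 3 reports 2 and Resident 4 reports 20.
Truthful report 29: project built, pays 29, utility 29 - 29 = 0.
Report 20 instead: project built, pays 20, utility 29 - 20 = 9.
Since 9 > 0, reporting 20 is strictly better here, so truthful reporting is not dominant.

No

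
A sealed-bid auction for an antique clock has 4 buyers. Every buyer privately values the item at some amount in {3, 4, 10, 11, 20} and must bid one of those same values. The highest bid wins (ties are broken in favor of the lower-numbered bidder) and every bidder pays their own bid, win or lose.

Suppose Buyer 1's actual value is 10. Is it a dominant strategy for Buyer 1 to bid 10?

No

Consider the case where Buyer 2 bids 3, Buyer 3 bids 3 and Buyer 4 bids 3.
Truthful bid 10: wins, pays 10, utility 10 - 10 = 0.
Bid 3 instead: wins, pays 3, utility 10 - 3 = 7.
Since 7 > 0, bidding 3 is strictly better here, so truthful bidding is not dominant.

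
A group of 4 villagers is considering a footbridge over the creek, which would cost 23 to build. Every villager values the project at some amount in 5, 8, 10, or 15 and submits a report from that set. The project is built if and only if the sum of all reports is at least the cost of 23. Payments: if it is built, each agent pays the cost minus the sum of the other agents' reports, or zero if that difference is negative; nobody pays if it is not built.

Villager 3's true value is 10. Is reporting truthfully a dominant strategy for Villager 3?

Check each profile of the others' reports and compare truth against every alternative report.
Others report (5, 5, 15): truth gives 10, best alternative gives 10.
Others report (5, 8, 10): truth gives 10, best alternative gives 10.
Others report (5, 8, 15): truth gives 10, best alternative gives 10.
Others report (5, 10, 8): truth gives 10, best alternative gives 10.
Others report (5, 10, 10): truth gives 10, best alternative gives 10.
Others report (5, 10, 15): truth gives 10, best alternative gives 10.
(Remaining 58 profiles checked similarly; truth is weakly best in each.)
In every case the truthful report is at least as good as any alternative, so it is a dominant strategy.

Yes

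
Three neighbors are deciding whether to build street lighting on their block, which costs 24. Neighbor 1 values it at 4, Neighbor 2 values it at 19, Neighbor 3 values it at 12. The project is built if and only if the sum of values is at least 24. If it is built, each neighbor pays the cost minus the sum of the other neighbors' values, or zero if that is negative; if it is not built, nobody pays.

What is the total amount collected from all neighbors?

Total value 35 ≥ cost 24, so it is built.
Neighbor 1: others sum to 31; max(0, 24 - 31) = 0.
Neighbor 2: others sum to 16; max(0, 24 - 16) = 8.
Neighbor 3: others sum to 23; max(0, 24 - 23) = 1.
Total collected = 0 + 8 + 1 = 9.

9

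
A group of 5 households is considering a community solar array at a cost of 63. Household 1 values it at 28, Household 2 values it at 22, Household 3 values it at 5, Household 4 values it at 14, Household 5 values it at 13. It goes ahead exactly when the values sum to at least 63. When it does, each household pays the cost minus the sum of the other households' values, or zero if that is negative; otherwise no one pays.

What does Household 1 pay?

Total value 82 ≥ cost 63, so the project is built.
The other households' values sum to 54.
Cost minus that sum is 63 - 54 = 9.

9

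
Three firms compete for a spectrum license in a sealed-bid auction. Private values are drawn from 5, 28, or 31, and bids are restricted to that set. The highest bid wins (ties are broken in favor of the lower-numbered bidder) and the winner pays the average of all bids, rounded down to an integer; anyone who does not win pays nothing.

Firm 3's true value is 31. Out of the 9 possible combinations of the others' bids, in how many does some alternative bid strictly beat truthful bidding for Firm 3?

1

Others bid (5, 5): truth gives 18; bid 28 gives 19 > 18. Violating.
Others bid (5, 28): truth gives 10; no alternative beats it.
Others bid (5, 31): truth gives 0; no alternative beats it.
(Checking all 9 profiles: 1 has a profitable deviation, 8 do not.)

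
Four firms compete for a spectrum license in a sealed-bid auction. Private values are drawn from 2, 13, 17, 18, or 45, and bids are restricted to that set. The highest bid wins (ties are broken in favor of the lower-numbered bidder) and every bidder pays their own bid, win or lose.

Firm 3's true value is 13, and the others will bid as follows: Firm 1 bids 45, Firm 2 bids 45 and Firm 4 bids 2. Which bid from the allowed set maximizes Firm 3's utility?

Bid 2: loses but pays 2, utility -2.
Bid 13: loses but pays 13, utility -13.
Bid 17: loses but pays 17, utility -17.
Bid 18: loses but pays 18, utility -18.
Bid 45: loses but pays 45, utility -45.
The best choice is 2 with utility -2.

2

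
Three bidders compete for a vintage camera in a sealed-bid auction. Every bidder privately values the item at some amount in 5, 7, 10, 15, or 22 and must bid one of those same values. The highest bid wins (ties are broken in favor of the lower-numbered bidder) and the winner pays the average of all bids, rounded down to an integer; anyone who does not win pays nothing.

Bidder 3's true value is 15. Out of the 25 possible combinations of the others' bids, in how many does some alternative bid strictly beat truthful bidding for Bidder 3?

8

Others bid (5, 5): truth gives 7; bid 7 gives 10 > 7. Violating.
Others bid (5, 7): truth gives 6; bid 10 gives 8 > 6. Violating.
Others bid (5, 15): truth gives 0; bid 22 gives 1 > 0. Violating.
Others bid (7, 5): truth gives 6; bid 10 gives 8 > 6. Violating.
Others bid (5, 10): truth gives 5; no alternative beats it.
Others bid (5, 22): truth gives 0; no alternative beats it.
(Checking all 25 profiles: 8 have a profitable deviation, 17 do not.)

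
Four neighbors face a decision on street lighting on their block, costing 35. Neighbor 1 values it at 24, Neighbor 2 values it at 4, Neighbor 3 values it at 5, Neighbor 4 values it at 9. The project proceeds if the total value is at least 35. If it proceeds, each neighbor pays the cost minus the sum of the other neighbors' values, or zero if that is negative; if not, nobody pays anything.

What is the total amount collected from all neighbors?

Total value 42 ≥ cost 35, so it is built.
Neighbor 1: others sum to 18; max(0, 35 - 18) = 17.
Neighbor 2: others sum to 38; max(0, 35 - 38) = 0.
Neighbor 3: others sum to 37; max(0, 35 - 37) = 0.
Neighbor 4: others sum to 33; max(0, 35 - 33) = 2.
Total collected = 17 + 0 + 0 + 2 = 19.

19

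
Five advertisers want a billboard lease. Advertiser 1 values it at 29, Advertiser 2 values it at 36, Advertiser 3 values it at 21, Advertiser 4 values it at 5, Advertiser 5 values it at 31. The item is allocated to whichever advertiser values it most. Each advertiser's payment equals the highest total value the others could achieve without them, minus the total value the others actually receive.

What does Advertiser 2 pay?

31

Advertiser 2 has the highest value and receives the item.
Without Advertiser 2, the item would go to the next-highest value, 31, so the others could achieve 31.
With Advertiser 2 present and winning, the others receive nothing, so their total is 0.
Payment = 31 - 0 = 31.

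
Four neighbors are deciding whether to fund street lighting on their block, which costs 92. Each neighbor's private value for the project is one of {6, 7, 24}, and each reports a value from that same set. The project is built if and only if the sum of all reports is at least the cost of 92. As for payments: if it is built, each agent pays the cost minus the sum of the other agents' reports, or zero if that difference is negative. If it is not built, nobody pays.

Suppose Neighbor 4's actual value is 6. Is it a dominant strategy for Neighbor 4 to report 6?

Yes

Check each profile of the others' reports and compare truth against every alternative report.
Others report (6, 6, 6): truth gives 0, best alternative gives 0.
Others report (6, 6, 7): truth gives 0, best alternative gives 0.
Others report (6, 6, 24): truth gives 0, best alternative gives 0.
Others report (6, 7, 6): truth gives 0, best alternative gives 0.
Others report (6, 7, 7): truth gives 0, best alternative gives 0.
Others report (6, 7, 24): truth gives 0, best alternative gives 0.
(Remaining 21 profiles checked similarly; truth is weakly best in each.)
In every case the truthful report is at least as good as any alternative, so it is a dominant strategy.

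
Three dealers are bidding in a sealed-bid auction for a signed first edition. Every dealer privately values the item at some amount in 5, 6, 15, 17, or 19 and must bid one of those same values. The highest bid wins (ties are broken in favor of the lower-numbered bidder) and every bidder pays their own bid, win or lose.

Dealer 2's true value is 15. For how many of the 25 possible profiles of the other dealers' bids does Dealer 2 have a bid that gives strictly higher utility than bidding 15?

21

Others bid (5, 5): truth gives 0; bid 6 gives 9 > 0. Violating.
Others bid (5, 6): truth gives 0; bid 6 gives 9 > 0. Violating.
Others bid (5, 17): truth gives -15; bid 17 gives -2 > -15. Violating.
Others bid (5, 19): truth gives -15; bid 19 gives -4 > -15. Violating.
Others bid (5, 15): truth gives 0; no alternative beats it.
Others bid (6, 5): truth gives 0; no alternative beats it.
(Checking all 25 profiles: 21 have a profitable deviation, 4 do not.)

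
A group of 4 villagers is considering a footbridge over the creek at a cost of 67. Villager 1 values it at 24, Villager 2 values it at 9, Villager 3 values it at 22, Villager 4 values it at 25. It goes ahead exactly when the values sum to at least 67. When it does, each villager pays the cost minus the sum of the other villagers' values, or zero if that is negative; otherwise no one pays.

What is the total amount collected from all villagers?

32

Total value 80 ≥ cost 67, so it is built.
Villager 1: others sum to 56; max(0, 67 - 56) = 11.
Villager 2: others sum to 71; max(0, 67 - 71) = 0.
Villager 3: others sum to 58; max(0, 67 - 58) = 9.
Villager 4: others sum to 55; max(0, 67 - 55) = 12.
Total collected = 11 + 0 + 9 + 12 = 32.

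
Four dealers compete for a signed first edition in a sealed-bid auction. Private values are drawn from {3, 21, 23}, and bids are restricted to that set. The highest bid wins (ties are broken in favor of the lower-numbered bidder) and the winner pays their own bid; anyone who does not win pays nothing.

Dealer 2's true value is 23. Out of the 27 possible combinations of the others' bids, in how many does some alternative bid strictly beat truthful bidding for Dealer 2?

4

Others bid (3, 3, 3): truth gives 0; bid 21 gives 2 > 0. Violating.
Others bid (3, 3, 21): truth gives 0; bid 21 gives 2 > 0. Violating.
Others bid (3, 21, 3): truth gives 0; bid 21 gives 2 > 0. Violating.
Others bid (3, 21, 21): truth gives 0; bid 21 gives 2 > 0. Violating.
Others bid (3, 3, 23): truth gives 0; no alternative beats it.
Others bid (3, 21, 23): truth gives 0; no alternative beats it.
(Checking all 27 profiles: 4 have a profitable deviation, 23 do not.)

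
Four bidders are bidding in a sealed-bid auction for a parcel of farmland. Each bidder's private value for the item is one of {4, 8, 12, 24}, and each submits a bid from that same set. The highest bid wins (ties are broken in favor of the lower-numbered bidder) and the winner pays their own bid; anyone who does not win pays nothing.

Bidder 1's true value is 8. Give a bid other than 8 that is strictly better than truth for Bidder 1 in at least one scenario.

4

Suppose Bidder 2 bids 4, Bidder 3 bids 4 and Bidder 4 bids 4.
Bid 8: wins, pays 8, utility 8 - 8 = 0.
Bid 4: wins, pays 4, utility 8 - 4 = 4.
So bidding 4 beats truth here (4 > 0).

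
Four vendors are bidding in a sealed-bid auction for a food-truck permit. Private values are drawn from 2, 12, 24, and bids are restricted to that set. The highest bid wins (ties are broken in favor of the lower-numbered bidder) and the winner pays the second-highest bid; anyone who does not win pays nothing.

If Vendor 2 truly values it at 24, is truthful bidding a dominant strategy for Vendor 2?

Check each profile of the others' bids and compare truth against every alternative bid.
Others bid (12, 2, 2): truth gives 12, best alternative gives 0.
Others bid (12, 2, 12): truth gives 12, best alternative gives 0.
Others bid (12, 12, 2): truth gives 12, best alternative gives 0.
Others bid (12, 12, 12): truth gives 12, best alternative gives 0.
Others bid (2, 2, 2): truth gives 22, best alternative gives 22.
Others bid (2, 2, 12): truth gives 12, best alternative gives 12.
(Remaining 21 profiles checked similarly; truth is weakly best in each.)
In every case the truthful bid is at least as good as any alternative, so it is a dominant strategy.

Yes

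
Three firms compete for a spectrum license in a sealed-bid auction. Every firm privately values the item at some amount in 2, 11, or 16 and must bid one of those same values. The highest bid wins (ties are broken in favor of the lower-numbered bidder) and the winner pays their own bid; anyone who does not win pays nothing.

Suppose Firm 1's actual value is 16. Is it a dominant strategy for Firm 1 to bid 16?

No

Consider the case where Firm 2 bids 2 and Firm 3 bids 2.
Truthful bid 16: wins, pays 16, utility 16 - 16 = 0.
Bid 2 instead: wins, pays 2, utility 16 - 2 = 14.
Since 14 > 0, bidding 2 is strictly better here, so truthful bidding is not dominant.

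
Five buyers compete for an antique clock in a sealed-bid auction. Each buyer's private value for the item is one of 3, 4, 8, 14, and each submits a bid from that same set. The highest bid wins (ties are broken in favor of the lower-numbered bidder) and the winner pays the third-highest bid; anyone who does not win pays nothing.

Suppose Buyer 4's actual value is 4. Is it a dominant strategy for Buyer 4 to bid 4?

No

Consider the case where Buyer 1 bids 3, Buyer 2 bids 3, Buyer 3 bids 3 and Buyer 5 bids 8.
Truthful bid 4: loses, pays 0, utility 0.
Bid 8 instead: wins, pays 3, utility 4 - 3 = 1.
Since 1 > 0, bidding 8 is strictly better here, so truthful bidding is not dominant.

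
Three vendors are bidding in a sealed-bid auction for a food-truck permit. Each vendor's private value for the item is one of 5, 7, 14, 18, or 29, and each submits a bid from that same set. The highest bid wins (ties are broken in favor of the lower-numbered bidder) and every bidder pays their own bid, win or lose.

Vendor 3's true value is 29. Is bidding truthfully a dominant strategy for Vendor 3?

Consider the case where Vendor 1 bids 5 and Vendor 2 bids 5.
Truthful bid 29: wins, pays 29, utility 29 - 29 = 0.
Bid 7 instead: wins, pays 7, utility 29 - 7 = 22.
Since 22 > 0, bidding 7 is strictly better here, so truthful bidding is not dominant.

No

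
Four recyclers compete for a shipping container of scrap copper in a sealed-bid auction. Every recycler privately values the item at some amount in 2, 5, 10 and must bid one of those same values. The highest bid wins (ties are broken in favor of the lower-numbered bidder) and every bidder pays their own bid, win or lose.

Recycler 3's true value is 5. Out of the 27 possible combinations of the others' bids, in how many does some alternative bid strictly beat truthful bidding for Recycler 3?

25

Others bid (2, 2, 10): truth gives -5; bid 2 gives -2 > -5. Violating.
Others bid (2, 5, 2): truth gives -5; bid 2 gives -2 > -5. Violating.
Others bid (2, 5, 5): truth gives -5; bid 2 gives -2 > -5. Violating.
Others bid (2, 5, 10): truth gives -5; bid 2 gives -2 > -5. Violating.
Others bid (2, 2, 2): truth gives 0; no alternative beats it.
Others bid (2, 2, 5): truth gives 0; no alternative beats it.
(Checking all 27 profiles: 25 have a profitable deviation, 2 do not.)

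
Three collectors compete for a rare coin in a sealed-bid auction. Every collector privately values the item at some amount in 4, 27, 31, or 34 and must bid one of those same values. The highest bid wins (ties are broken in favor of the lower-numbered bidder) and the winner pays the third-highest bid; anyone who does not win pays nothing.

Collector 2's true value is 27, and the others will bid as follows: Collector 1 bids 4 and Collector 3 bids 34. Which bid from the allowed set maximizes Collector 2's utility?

Bid 4: loses, pays 0, utility 0.
Bid 27: loses, pays 0, utility 0.
Bid 31: loses, pays 0, utility 0.
Bid 34: wins, pays 4, utility 27 - 4 = 23.
The best choice is 34 with utility 23.

34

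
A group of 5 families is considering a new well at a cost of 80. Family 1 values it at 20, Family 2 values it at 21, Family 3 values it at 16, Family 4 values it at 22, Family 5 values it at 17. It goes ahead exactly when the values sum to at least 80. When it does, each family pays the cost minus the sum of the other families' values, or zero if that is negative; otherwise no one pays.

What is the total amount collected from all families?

Total value 96 ≥ cost 80, so it is built.
Family 1: others sum to 76; max(0, 80 - 76) = 4.
Family 2: others sum to 75; max(0, 80 - 75) = 5.
Family 3: others sum to 80; max(0, 80 - 80) = 0.
Family 4: others sum to 74; max(0, 80 - 74) = 6.
Family 5: others sum to 79; max(0, 80 - 79) = 1.
Total collected = 4 + 5 + 0 + 6 + 1 = 16.

16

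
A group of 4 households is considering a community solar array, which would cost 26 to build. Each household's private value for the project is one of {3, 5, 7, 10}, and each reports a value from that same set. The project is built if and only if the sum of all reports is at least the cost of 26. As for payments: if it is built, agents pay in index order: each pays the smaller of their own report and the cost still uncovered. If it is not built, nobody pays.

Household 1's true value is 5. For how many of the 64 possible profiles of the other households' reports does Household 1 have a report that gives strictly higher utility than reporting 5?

Others report (3, 10, 10): truth gives 0; report 3 gives 2 > 0. Violating.
Others report (5, 10, 10): truth gives 0; report 3 gives 2 > 0. Violating.
Others report (7, 7, 10): truth gives 0; report 3 gives 2 > 0. Violating.
Others report (7, 10, 7): truth gives 0; report 3 gives 2 > 0. Violating.
Others report (3, 3, 3): truth gives 0; no alternative beats it.
Others report (3, 3, 5): truth gives 0; no alternative beats it.
(Checking all 64 profiles: 13 have a profitable deviation, 51 do not.)

13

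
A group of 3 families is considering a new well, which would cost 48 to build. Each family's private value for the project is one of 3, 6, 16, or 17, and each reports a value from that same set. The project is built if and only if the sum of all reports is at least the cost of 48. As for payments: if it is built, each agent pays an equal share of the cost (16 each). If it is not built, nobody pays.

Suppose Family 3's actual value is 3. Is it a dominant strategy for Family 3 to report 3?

Yes

Check each profile of the others' reports and compare truth against every alternative report.
Others report (3, 3): truth gives 0, best alternative gives 0.
Others report (3, 6): truth gives 0, best alternative gives 0.
Others report (3, 16): truth gives 0, best alternative gives 0.
Others report (3, 17): truth gives 0, best alternative gives 0.
Others report (6, 3): truth gives 0, best alternative gives 0.
Others report (6, 6): truth gives 0, best alternative gives 0.
(Remaining 10 profiles checked similarly; truth is weakly best in each.)
In every case the truthful report is at least as good as any alternative, so it is a dominant strategy.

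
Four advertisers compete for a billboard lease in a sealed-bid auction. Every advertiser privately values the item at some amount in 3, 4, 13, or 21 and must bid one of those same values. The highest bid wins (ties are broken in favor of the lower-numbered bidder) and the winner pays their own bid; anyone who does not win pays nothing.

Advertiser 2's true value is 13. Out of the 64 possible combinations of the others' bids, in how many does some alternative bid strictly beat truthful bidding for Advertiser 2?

4

Others bid (3, 3, 3): truth gives 0; bid 4 gives 9 > 0. Violating.
Others bid (3, 3, 4): truth gives 0; bid 4 gives 9 > 0. Violating.
Others bid (3, 4, 3): truth gives 0; bid 4 gives 9 > 0. Violating.
Others bid (3, 4, 4): truth gives 0; bid 4 gives 9 > 0. Violating.
Others bid (3, 3, 13): truth gives 0; no alternative beats it.
Others bid (3, 3, 21): truth gives 0; no alternative beats it.
(Checking all 64 profiles: 4 have a profitable deviation, 60 do not.)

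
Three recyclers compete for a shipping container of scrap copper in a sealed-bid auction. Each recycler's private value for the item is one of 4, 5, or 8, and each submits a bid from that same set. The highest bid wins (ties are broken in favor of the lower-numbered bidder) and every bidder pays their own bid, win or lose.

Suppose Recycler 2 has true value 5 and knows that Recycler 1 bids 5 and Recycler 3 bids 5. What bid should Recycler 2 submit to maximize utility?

Bid 4: loses but pays 4, utility -4.
Bid 5: loses but pays 5, utility -5.
Bid 8: wins, pays 8, utility 5 - 8 = -3.
The best choice is 8 with utility -3.

8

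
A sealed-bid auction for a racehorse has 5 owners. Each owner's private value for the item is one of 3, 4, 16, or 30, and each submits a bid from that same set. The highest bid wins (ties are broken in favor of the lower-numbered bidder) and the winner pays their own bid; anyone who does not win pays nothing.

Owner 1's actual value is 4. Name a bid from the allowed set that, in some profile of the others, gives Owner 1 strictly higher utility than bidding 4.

Suppose Owner 2 bids 3, Owner 3 bids 3, Owner 4 bids 3 and Owner 5 bids 3.
Bid 4: wins, pays 4, utility 4 - 4 = 0.
Bid 3: wins, pays 3, utility 4 - 3 = 1.
So bidding 3 beats truth here (1 > 0).

3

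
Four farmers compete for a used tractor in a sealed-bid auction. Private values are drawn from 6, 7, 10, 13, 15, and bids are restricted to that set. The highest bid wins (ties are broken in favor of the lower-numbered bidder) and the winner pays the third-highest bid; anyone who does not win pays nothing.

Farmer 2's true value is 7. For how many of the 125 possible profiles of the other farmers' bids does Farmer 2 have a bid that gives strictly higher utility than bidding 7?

9

Others bid (6, 6, 10): truth gives 0; bid 10 gives 1 > 0. Violating.
Others bid (6, 6, 13): truth gives 0; bid 13 gives 1 > 0. Violating.
Others bid (6, 6, 15): truth gives 0; bid 15 gives 1 > 0. Violating.
Others bid (6, 10, 6): truth gives 0; bid 10 gives 1 > 0. Violating.
Others bid (6, 6, 6): truth gives 1; no alternative beats it.
Others bid (6, 6, 7): truth gives 1; no alternative beats it.
(Checking all 125 profiles: 9 have a profitable deviation, 116 do not.)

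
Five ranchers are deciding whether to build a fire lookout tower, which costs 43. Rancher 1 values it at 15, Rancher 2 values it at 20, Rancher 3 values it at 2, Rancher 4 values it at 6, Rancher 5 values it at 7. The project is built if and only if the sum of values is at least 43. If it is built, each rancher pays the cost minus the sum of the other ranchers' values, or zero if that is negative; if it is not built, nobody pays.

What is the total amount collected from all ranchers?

Total value 50 ≥ cost 43, so it is built.
Rancher 1: others sum to 35; max(0, 43 - 35) = 8.
Rancher 2: others sum to 30; max(0, 43 - 30) = 13.
Rancher 3: others sum to 48; max(0, 43 - 48) = 0.
Rancher 4: others sum to 44; max(0, 43 - 44) = 0.
Rancher 5: others sum to 43; max(0, 43 - 43) = 0.
Total collected = 8 + 13 + 0 + 0 + 0 = 21.

21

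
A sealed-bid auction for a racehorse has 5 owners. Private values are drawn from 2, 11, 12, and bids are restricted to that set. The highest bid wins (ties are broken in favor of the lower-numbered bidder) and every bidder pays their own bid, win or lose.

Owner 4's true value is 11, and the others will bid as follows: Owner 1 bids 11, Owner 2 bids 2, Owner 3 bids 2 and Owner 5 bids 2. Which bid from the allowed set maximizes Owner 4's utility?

Bid 2: loses but pays 2, utility -2.
Bid 11: loses but pays 11, utility -11.
Bid 12: wins, pays 12, utility 11 - 12 = -1.
The best choice is 12 with utility -1.

12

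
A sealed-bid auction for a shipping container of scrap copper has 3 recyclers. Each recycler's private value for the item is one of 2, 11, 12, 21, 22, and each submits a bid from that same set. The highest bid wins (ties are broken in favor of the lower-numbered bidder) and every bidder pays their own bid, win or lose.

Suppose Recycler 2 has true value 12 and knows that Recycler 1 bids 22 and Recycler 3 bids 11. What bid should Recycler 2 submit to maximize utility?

Bid 2: loses but pays 2, utility -2.
Bid 11: loses but pays 11, utility -11.
Bid 12: loses but pays 12, utility -12.
Bid 21: loses but pays 21, utility -21.
Bid 22: loses but pays 22, utility -22.
The best choice is 2 with utility -2.

2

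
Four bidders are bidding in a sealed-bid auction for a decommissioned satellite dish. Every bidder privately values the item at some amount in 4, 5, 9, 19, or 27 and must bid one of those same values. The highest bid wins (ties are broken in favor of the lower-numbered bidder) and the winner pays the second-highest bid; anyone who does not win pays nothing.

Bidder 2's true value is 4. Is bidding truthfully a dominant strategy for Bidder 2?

Yes

Check each profile of the others' bids and compare truth against every alternative bid.
Others bid (4, 4, 5): truth gives 0, best alternative gives -1.
Others bid (4, 5, 4): truth gives 0, best alternative gives -1.
Others bid (4, 5, 5): truth gives 0, best alternative gives -1.
Others bid (4, 4, 4): truth gives 0, best alternative gives 0.
Others bid (4, 4, 9): truth gives 0, best alternative gives 0.
Others bid (4, 4, 19): truth gives 0, best alternative gives 0.
(Remaining 119 profiles checked similarly; truth is weakly best in each.)
In every case the truthful bid is at least as good as any alternative, so it is a dominant strategy.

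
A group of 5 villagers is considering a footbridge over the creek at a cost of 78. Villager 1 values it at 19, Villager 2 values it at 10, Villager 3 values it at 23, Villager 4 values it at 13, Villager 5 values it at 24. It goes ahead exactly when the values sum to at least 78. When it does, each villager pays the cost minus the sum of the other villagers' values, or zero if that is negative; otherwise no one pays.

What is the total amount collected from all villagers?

35

Total value 89 ≥ cost 78, so it is built.
Villager 1: others sum to 70; max(0, 78 - 70) = 8.
Villager 2: others sum to 79; max(0, 78 - 79) = 0.
Villager 3: others sum to 66; max(0, 78 - 66) = 12.
Villager 4: others sum to 76; max(0, 78 - 76) = 2.
Villager 5: others sum to 65; max(0, 78 - 65) = 13.
Total collected = 8 + 0 + 12 + 2 + 13 = 35.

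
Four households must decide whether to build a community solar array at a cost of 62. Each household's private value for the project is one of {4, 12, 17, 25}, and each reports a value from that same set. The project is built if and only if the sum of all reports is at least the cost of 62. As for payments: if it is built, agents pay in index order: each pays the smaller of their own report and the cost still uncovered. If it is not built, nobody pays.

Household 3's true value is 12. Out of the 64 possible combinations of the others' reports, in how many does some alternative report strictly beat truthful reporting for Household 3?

10

Others report (12, 25, 25): truth gives 0; report 4 gives 8 > 0. Violating.
Others report (17, 17, 25): truth gives 0; report 4 gives 8 > 0. Violating.
Others report (17, 25, 17): truth gives 0; report 4 gives 8 > 0. Violating.
Others report (17, 25, 25): truth gives 0; report 4 gives 8 > 0. Violating.
Others report (4, 4, 4): truth gives 0; no alternative beats it.
Others report (4, 4, 12): truth gives 0; no alternative beats it.
(Checking all 64 profiles: 10 have a profitable deviation, 54 do not.)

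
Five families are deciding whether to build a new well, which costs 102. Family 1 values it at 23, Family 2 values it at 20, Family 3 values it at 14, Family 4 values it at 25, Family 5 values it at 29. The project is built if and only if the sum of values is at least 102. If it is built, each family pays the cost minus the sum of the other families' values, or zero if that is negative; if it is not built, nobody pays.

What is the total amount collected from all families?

66

Total value 111 ≥ cost 102, so it is built.
Family 1: others sum to 88; max(0, 102 - 88) = 14.
Family 2: others sum to 91; max(0, 102 - 91) = 11.
Family 3: others sum to 97; max(0, 102 - 97) = 5.
Family 4: others sum to 86; max(0, 102 - 86) = 16.
Family 5: others sum to 82; max(0, 102 - 82) = 20.
Total collected = 14 + 11 + 5 + 16 + 20 = 66.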